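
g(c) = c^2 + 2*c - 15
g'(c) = 2*c + 2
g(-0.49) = -15.74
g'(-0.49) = 1.02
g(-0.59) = -15.83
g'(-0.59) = 0.82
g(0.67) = -13.21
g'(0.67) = 3.34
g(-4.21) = -5.70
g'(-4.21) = -6.42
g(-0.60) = -15.84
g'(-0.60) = 0.80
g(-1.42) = -15.82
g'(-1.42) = -0.84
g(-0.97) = -16.00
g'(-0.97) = 0.06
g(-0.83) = -15.97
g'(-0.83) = 0.34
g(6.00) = 33.00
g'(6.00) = 14.00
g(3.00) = 0.00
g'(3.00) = 8.00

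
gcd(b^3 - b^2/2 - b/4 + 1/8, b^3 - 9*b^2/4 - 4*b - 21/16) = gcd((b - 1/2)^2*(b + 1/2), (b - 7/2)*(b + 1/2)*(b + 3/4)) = b + 1/2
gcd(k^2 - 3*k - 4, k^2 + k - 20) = k - 4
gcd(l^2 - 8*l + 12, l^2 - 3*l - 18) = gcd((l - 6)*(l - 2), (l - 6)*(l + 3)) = l - 6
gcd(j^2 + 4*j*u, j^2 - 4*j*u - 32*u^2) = j + 4*u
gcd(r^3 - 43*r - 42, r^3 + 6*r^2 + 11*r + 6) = r + 1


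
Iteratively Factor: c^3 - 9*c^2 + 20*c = (c - 5)*(c^2 - 4*c) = (c - 5)*(c - 4)*(c)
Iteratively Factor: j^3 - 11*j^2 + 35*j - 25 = (j - 5)*(j^2 - 6*j + 5) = (j - 5)^2*(j - 1)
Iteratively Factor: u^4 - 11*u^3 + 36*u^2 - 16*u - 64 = (u + 1)*(u^3 - 12*u^2 + 48*u - 64) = (u - 4)*(u + 1)*(u^2 - 8*u + 16) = (u - 4)^2*(u + 1)*(u - 4)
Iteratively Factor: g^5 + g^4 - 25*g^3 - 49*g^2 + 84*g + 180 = (g + 2)*(g^4 - g^3 - 23*g^2 - 3*g + 90) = (g + 2)*(g + 3)*(g^3 - 4*g^2 - 11*g + 30) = (g - 5)*(g + 2)*(g + 3)*(g^2 + g - 6) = (g - 5)*(g - 2)*(g + 2)*(g + 3)*(g + 3)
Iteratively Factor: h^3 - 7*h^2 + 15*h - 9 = (h - 1)*(h^2 - 6*h + 9) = (h - 3)*(h - 1)*(h - 3)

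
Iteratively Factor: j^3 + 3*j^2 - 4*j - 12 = (j - 2)*(j^2 + 5*j + 6) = (j - 2)*(j + 2)*(j + 3)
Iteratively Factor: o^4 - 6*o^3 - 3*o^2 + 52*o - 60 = (o - 5)*(o^3 - o^2 - 8*o + 12) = (o - 5)*(o + 3)*(o^2 - 4*o + 4) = (o - 5)*(o - 2)*(o + 3)*(o - 2)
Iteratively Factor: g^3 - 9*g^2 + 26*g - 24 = (g - 2)*(g^2 - 7*g + 12) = (g - 4)*(g - 2)*(g - 3)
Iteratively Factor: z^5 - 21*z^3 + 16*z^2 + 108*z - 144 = (z + 4)*(z^4 - 4*z^3 - 5*z^2 + 36*z - 36) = (z - 2)*(z + 4)*(z^3 - 2*z^2 - 9*z + 18) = (z - 3)*(z - 2)*(z + 4)*(z^2 + z - 6) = (z - 3)*(z - 2)*(z + 3)*(z + 4)*(z - 2)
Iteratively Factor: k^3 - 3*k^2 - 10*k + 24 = (k - 2)*(k^2 - k - 12) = (k - 4)*(k - 2)*(k + 3)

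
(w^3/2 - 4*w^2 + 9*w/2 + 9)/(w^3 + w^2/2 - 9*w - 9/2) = (w^2 - 5*w - 6)/(2*w^2 + 7*w + 3)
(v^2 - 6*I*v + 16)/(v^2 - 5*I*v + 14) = (v - 8*I)/(v - 7*I)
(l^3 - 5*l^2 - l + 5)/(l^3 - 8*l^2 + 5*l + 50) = (l^2 - 1)/(l^2 - 3*l - 10)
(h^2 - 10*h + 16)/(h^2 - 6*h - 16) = (h - 2)/(h + 2)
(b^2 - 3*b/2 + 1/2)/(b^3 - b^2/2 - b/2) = (2*b - 1)/(b*(2*b + 1))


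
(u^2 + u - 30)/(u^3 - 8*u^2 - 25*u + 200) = (u + 6)/(u^2 - 3*u - 40)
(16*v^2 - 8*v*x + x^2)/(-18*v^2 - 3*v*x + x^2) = (-16*v^2 + 8*v*x - x^2)/(18*v^2 + 3*v*x - x^2)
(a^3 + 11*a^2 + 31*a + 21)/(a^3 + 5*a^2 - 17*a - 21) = (a + 3)/(a - 3)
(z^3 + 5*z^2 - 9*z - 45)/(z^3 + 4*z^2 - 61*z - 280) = (z^2 - 9)/(z^2 - z - 56)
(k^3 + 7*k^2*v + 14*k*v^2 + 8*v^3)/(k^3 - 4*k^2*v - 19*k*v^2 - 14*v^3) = (-k - 4*v)/(-k + 7*v)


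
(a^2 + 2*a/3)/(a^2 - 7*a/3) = (3*a + 2)/(3*a - 7)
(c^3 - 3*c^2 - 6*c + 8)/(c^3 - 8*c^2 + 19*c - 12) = (c + 2)/(c - 3)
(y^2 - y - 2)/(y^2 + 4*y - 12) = (y + 1)/(y + 6)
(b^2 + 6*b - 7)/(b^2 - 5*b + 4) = (b + 7)/(b - 4)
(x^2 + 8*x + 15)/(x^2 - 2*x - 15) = (x + 5)/(x - 5)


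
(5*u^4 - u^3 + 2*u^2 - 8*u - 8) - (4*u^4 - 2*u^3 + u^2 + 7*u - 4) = u^4 + u^3 + u^2 - 15*u - 4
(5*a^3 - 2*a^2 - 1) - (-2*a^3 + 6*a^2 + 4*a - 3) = 7*a^3 - 8*a^2 - 4*a + 2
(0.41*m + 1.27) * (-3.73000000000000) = -1.5293*m - 4.7371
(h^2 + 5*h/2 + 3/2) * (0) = 0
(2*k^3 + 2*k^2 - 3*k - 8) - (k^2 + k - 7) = 2*k^3 + k^2 - 4*k - 1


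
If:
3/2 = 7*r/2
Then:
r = 3/7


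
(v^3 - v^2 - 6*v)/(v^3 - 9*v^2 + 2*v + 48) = v/(v - 8)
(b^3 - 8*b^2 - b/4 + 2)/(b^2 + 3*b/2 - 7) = (4*b^3 - 32*b^2 - b + 8)/(2*(2*b^2 + 3*b - 14))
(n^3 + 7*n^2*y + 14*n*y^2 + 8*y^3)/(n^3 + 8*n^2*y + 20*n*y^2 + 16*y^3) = (n + y)/(n + 2*y)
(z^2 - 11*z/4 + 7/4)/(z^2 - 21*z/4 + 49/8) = 2*(z - 1)/(2*z - 7)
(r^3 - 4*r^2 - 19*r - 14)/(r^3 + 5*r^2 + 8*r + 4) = (r - 7)/(r + 2)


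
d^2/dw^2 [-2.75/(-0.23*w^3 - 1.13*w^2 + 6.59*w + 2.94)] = (-(3.795*w + 6.215)*(0.23*w^3 + 1.13*w^2 - 6.59*w - 2.94) + 2.75*(0.69*w^2 + 2.26*w - 6.59)*(1.38*w^2 + 4.52*w - 13.18))/(0.23*w^3 + 1.13*w^2 - 6.59*w - 2.94)^3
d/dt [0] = 0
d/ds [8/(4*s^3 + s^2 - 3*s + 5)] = 8*(-12*s^2 - 2*s + 3)/(4*s^3 + s^2 - 3*s + 5)^2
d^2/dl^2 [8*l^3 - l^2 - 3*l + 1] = 48*l - 2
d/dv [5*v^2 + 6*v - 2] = 10*v + 6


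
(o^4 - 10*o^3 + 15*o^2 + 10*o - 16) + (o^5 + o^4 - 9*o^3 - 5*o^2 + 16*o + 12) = o^5 + 2*o^4 - 19*o^3 + 10*o^2 + 26*o - 4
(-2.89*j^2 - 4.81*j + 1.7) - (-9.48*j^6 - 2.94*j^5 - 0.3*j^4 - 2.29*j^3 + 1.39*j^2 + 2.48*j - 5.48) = 9.48*j^6 + 2.94*j^5 + 0.3*j^4 + 2.29*j^3 - 4.28*j^2 - 7.29*j + 7.18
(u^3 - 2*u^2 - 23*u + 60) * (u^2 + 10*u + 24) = u^5 + 8*u^4 - 19*u^3 - 218*u^2 + 48*u + 1440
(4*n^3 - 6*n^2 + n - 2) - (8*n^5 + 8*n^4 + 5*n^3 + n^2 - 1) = -8*n^5 - 8*n^4 - n^3 - 7*n^2 + n - 1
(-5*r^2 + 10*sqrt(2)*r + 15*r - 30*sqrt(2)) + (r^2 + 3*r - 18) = -4*r^2 + 10*sqrt(2)*r + 18*r - 30*sqrt(2) - 18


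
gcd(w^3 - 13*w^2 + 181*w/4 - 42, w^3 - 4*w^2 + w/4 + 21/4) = w^2 - 5*w + 21/4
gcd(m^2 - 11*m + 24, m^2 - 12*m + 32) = m - 8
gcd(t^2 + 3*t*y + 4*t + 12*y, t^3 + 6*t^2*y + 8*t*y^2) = 1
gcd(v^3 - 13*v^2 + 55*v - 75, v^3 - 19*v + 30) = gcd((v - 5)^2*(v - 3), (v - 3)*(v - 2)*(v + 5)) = v - 3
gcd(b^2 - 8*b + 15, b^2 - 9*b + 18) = b - 3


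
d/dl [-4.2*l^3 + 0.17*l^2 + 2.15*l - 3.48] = -12.6*l^2 + 0.34*l + 2.15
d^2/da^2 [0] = 0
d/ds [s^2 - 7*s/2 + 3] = 2*s - 7/2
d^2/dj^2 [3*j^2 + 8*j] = 6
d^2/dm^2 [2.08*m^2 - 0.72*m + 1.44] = 4.16000000000000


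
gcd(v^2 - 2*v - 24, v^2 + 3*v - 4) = v + 4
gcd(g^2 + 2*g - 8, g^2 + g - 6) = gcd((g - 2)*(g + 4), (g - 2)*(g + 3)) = g - 2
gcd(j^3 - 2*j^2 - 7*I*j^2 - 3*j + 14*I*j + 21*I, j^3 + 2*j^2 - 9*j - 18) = j - 3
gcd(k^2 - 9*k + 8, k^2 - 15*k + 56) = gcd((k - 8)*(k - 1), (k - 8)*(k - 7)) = k - 8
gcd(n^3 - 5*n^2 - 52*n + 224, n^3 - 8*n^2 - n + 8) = n - 8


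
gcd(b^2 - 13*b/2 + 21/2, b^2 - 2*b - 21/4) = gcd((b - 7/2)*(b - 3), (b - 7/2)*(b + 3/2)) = b - 7/2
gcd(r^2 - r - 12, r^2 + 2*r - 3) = r + 3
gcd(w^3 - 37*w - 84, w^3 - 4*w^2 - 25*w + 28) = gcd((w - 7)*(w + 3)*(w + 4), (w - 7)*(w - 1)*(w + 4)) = w^2 - 3*w - 28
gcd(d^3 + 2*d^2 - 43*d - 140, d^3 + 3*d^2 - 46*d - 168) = d^2 - 3*d - 28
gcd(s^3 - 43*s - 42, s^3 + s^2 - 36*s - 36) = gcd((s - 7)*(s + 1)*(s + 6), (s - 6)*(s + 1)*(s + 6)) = s^2 + 7*s + 6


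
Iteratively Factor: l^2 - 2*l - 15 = (l + 3)*(l - 5)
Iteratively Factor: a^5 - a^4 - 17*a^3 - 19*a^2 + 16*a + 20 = (a - 5)*(a^4 + 4*a^3 + 3*a^2 - 4*a - 4) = (a - 5)*(a + 2)*(a^3 + 2*a^2 - a - 2) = (a - 5)*(a - 1)*(a + 2)*(a^2 + 3*a + 2) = (a - 5)*(a - 1)*(a + 2)^2*(a + 1)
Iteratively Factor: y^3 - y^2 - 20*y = (y - 5)*(y^2 + 4*y) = y*(y - 5)*(y + 4)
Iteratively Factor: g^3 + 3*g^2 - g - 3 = (g - 1)*(g^2 + 4*g + 3) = (g - 1)*(g + 3)*(g + 1)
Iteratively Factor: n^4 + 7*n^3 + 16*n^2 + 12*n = (n + 3)*(n^3 + 4*n^2 + 4*n) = (n + 2)*(n + 3)*(n^2 + 2*n) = (n + 2)^2*(n + 3)*(n)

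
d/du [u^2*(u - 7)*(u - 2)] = u*(4*u^2 - 27*u + 28)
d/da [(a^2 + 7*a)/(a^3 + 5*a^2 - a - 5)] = (-a*(a + 7)*(3*a^2 + 10*a - 1) + (2*a + 7)*(a^3 + 5*a^2 - a - 5))/(a^3 + 5*a^2 - a - 5)^2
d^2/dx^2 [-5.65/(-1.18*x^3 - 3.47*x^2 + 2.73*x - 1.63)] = (-(40.002*x + 39.211)*(1.18*x^3 + 3.47*x^2 - 2.73*x + 1.63) + 5.65*(3.54*x^2 + 6.94*x - 2.73)*(7.08*x^2 + 13.88*x - 5.46))/(1.18*x^3 + 3.47*x^2 - 2.73*x + 1.63)^3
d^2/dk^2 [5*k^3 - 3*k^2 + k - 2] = 30*k - 6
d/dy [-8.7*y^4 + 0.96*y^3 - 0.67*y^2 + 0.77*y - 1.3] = -34.8*y^3 + 2.88*y^2 - 1.34*y + 0.77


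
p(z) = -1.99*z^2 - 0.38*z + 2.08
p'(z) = -3.98*z - 0.38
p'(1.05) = -4.56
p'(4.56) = -18.53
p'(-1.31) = 4.83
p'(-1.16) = 4.24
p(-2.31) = -7.66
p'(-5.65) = 22.11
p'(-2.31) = 8.81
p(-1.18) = -0.24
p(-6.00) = -67.28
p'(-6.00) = 23.50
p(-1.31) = -0.84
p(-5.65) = -59.30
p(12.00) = -289.04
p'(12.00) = -48.14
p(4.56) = -41.03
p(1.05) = -0.51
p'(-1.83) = 6.90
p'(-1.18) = 4.32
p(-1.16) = -0.16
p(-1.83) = -3.89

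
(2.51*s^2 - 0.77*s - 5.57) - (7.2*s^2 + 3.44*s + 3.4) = -4.69*s^2 - 4.21*s - 8.97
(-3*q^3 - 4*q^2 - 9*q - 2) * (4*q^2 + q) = -12*q^5 - 19*q^4 - 40*q^3 - 17*q^2 - 2*q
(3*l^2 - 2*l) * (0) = 0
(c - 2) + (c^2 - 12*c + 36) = c^2 - 11*c + 34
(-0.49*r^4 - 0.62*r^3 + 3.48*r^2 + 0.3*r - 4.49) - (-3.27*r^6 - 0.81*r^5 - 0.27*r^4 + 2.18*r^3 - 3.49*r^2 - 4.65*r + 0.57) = 3.27*r^6 + 0.81*r^5 - 0.22*r^4 - 2.8*r^3 + 6.97*r^2 + 4.95*r - 5.06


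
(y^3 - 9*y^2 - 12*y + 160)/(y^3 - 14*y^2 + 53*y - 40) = (y + 4)/(y - 1)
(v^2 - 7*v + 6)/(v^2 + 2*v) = (v^2 - 7*v + 6)/(v*(v + 2))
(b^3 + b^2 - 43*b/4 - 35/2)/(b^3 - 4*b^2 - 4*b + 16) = (b^2 - b - 35/4)/(b^2 - 6*b + 8)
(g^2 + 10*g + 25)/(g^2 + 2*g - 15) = (g + 5)/(g - 3)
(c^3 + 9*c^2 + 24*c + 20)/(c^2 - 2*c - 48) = (c^3 + 9*c^2 + 24*c + 20)/(c^2 - 2*c - 48)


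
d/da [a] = 1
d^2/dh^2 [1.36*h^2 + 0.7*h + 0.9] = 2.72000000000000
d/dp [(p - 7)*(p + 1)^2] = (p + 1)*(3*p - 13)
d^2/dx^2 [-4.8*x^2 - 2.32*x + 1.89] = -9.60000000000000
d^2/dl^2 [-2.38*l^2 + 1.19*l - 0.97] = -4.76000000000000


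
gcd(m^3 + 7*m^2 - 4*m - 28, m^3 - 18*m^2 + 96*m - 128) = m - 2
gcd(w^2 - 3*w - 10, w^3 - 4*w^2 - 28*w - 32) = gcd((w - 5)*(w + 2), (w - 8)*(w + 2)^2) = w + 2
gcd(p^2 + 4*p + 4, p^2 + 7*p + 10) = p + 2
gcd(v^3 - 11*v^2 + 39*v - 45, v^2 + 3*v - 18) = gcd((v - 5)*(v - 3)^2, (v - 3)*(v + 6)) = v - 3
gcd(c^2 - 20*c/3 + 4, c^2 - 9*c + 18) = c - 6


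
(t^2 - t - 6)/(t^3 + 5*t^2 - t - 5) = (t^2 - t - 6)/(t^3 + 5*t^2 - t - 5)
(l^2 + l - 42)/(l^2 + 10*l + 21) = (l - 6)/(l + 3)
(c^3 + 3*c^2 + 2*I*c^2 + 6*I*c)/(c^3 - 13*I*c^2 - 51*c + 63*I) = c*(c^2 + c*(3 + 2*I) + 6*I)/(c^3 - 13*I*c^2 - 51*c + 63*I)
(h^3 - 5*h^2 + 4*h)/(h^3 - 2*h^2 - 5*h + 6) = h*(h - 4)/(h^2 - h - 6)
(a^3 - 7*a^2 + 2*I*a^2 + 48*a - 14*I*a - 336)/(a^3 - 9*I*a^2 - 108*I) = (a^2 + a*(-7 + 8*I) - 56*I)/(a^2 - 3*I*a + 18)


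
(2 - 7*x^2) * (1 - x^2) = 7*x^4 - 9*x^2 + 2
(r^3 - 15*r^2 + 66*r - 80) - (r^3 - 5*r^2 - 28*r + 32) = -10*r^2 + 94*r - 112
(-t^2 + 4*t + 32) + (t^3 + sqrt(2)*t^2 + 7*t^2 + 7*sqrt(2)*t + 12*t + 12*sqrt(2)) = t^3 + sqrt(2)*t^2 + 6*t^2 + 7*sqrt(2)*t + 16*t + 12*sqrt(2) + 32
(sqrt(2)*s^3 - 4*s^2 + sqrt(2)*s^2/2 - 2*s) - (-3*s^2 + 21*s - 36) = sqrt(2)*s^3 - s^2 + sqrt(2)*s^2/2 - 23*s + 36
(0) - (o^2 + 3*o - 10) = -o^2 - 3*o + 10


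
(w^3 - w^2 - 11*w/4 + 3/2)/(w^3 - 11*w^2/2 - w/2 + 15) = (w - 1/2)/(w - 5)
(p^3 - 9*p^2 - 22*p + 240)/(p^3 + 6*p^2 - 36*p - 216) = (p^2 - 3*p - 40)/(p^2 + 12*p + 36)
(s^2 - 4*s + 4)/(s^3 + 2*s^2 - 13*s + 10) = (s - 2)/(s^2 + 4*s - 5)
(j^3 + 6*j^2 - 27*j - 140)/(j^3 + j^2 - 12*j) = (j^2 + 2*j - 35)/(j*(j - 3))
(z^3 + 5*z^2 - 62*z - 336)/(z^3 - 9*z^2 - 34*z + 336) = (z + 7)/(z - 7)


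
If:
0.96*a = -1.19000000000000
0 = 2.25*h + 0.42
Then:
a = -1.24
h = -0.19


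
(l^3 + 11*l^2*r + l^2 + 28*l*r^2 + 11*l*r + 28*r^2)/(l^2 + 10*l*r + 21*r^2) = (l^2 + 4*l*r + l + 4*r)/(l + 3*r)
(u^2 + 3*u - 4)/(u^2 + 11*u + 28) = (u - 1)/(u + 7)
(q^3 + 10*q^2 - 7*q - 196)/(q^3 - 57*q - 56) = (q^2 + 3*q - 28)/(q^2 - 7*q - 8)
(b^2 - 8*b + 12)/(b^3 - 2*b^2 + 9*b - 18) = (b - 6)/(b^2 + 9)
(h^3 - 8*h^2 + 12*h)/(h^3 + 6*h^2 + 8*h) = (h^2 - 8*h + 12)/(h^2 + 6*h + 8)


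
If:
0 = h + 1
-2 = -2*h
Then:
No Solution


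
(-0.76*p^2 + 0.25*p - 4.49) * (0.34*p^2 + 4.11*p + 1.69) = -0.2584*p^4 - 3.0386*p^3 - 1.7835*p^2 - 18.0314*p - 7.5881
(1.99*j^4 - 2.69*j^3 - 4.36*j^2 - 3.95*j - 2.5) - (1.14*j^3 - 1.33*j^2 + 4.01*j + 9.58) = 1.99*j^4 - 3.83*j^3 - 3.03*j^2 - 7.96*j - 12.08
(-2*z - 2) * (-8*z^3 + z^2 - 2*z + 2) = 16*z^4 + 14*z^3 + 2*z^2 - 4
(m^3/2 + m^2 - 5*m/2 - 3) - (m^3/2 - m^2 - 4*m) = 2*m^2 + 3*m/2 - 3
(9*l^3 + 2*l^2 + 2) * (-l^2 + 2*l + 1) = -9*l^5 + 16*l^4 + 13*l^3 + 4*l + 2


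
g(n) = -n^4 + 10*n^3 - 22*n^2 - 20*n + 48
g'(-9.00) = 5722.00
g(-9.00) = -15405.00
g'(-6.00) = 2188.00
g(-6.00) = -4080.00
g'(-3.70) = 756.11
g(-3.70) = -873.13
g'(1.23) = -36.18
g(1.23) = 6.44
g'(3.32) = 18.21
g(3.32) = -16.44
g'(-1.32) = 99.55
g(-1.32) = 10.03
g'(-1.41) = 112.90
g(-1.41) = 0.48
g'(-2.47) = 331.98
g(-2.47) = -224.73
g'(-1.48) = 123.80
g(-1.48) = -7.80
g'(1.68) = -28.21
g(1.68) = -8.24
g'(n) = -4*n^3 + 30*n^2 - 44*n - 20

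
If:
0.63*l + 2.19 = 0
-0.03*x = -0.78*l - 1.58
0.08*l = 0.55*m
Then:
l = -3.48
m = -0.51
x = -37.71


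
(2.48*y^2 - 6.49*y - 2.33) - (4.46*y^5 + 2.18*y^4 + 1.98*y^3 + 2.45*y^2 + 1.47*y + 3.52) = -4.46*y^5 - 2.18*y^4 - 1.98*y^3 + 0.0299999999999998*y^2 - 7.96*y - 5.85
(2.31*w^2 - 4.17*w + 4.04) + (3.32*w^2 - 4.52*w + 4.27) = 5.63*w^2 - 8.69*w + 8.31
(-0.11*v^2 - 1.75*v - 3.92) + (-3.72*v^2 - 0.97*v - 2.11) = -3.83*v^2 - 2.72*v - 6.03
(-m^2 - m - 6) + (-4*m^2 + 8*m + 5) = -5*m^2 + 7*m - 1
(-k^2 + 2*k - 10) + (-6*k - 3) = -k^2 - 4*k - 13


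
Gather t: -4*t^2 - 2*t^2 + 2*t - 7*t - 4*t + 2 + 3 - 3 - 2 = -6*t^2 - 9*t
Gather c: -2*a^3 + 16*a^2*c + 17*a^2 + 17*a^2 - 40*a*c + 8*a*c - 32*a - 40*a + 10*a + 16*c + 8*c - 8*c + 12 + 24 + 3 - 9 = -2*a^3 + 34*a^2 - 62*a + c*(16*a^2 - 32*a + 16) + 30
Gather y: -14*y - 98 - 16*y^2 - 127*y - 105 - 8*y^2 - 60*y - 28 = -24*y^2 - 201*y - 231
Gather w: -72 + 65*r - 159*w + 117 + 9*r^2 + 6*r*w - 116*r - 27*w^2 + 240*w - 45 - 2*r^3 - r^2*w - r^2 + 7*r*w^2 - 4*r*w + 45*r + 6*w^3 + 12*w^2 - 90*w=-2*r^3 + 8*r^2 - 6*r + 6*w^3 + w^2*(7*r - 15) + w*(-r^2 + 2*r - 9)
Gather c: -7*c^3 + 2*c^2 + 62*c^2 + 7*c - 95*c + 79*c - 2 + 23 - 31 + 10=-7*c^3 + 64*c^2 - 9*c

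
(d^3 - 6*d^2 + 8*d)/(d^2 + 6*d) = (d^2 - 6*d + 8)/(d + 6)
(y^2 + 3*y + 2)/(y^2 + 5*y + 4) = (y + 2)/(y + 4)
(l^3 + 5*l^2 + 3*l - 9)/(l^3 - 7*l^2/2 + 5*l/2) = 2*(l^2 + 6*l + 9)/(l*(2*l - 5))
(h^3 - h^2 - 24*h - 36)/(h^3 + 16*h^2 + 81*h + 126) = (h^2 - 4*h - 12)/(h^2 + 13*h + 42)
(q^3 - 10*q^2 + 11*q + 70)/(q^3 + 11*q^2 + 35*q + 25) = (q^3 - 10*q^2 + 11*q + 70)/(q^3 + 11*q^2 + 35*q + 25)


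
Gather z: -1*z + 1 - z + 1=2 - 2*z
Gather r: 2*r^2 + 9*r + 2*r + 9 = 2*r^2 + 11*r + 9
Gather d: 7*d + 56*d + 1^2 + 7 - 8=63*d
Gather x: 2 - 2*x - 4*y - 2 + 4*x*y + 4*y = x*(4*y - 2)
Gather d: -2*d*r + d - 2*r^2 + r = d*(1 - 2*r) - 2*r^2 + r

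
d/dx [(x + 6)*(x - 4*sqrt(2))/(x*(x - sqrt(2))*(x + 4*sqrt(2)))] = (-x^4 - 12*x^3 + 8*sqrt(2)*x^3 + 16*x^2 + 54*sqrt(2)*x^2 + 288*x - 192*sqrt(2))/(x^2*(x^4 + 6*sqrt(2)*x^3 + 2*x^2 - 48*sqrt(2)*x + 64))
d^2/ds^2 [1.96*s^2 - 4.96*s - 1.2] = 3.92000000000000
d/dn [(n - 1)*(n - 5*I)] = 2*n - 1 - 5*I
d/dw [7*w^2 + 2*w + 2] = 14*w + 2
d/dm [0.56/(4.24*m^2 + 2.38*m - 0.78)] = (-4.7488*m - 1.3328)/(4.24*m^2 + 2.38*m - 0.78)^2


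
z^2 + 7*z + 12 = (z + 3)*(z + 4)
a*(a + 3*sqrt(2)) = a^2 + 3*sqrt(2)*a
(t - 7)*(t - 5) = t^2 - 12*t + 35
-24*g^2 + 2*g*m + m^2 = (-4*g + m)*(6*g + m)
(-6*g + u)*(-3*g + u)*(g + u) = 18*g^3 + 9*g^2*u - 8*g*u^2 + u^3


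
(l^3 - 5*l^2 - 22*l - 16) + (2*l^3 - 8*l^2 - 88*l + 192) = 3*l^3 - 13*l^2 - 110*l + 176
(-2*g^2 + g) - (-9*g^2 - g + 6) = 7*g^2 + 2*g - 6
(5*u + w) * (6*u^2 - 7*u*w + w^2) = 30*u^3 - 29*u^2*w - 2*u*w^2 + w^3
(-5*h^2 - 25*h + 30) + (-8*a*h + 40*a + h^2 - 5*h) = -8*a*h + 40*a - 4*h^2 - 30*h + 30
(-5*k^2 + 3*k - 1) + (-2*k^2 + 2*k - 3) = -7*k^2 + 5*k - 4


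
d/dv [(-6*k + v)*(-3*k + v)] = -9*k + 2*v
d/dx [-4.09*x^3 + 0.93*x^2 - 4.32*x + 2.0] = -12.27*x^2 + 1.86*x - 4.32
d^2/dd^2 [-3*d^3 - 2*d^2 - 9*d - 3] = -18*d - 4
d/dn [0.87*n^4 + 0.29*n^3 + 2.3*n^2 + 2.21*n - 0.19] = 3.48*n^3 + 0.87*n^2 + 4.6*n + 2.21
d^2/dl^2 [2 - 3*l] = 0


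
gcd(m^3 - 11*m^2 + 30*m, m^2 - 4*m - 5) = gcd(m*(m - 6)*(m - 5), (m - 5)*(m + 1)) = m - 5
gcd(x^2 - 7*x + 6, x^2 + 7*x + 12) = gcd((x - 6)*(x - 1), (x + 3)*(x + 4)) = 1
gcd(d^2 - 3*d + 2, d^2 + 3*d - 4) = d - 1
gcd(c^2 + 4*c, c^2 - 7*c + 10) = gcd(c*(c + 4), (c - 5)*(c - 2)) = 1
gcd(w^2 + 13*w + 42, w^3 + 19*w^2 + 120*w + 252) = w^2 + 13*w + 42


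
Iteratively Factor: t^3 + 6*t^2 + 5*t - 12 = (t - 1)*(t^2 + 7*t + 12) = (t - 1)*(t + 4)*(t + 3)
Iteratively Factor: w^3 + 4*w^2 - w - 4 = (w + 4)*(w^2 - 1) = (w - 1)*(w + 4)*(w + 1)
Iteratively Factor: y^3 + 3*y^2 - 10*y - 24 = (y - 3)*(y^2 + 6*y + 8) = (y - 3)*(y + 2)*(y + 4)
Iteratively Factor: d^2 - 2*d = (d - 2)*(d)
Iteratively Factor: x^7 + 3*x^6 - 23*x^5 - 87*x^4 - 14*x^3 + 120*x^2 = (x)*(x^6 + 3*x^5 - 23*x^4 - 87*x^3 - 14*x^2 + 120*x) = x*(x + 2)*(x^5 + x^4 - 25*x^3 - 37*x^2 + 60*x) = x*(x + 2)*(x + 3)*(x^4 - 2*x^3 - 19*x^2 + 20*x) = x*(x - 5)*(x + 2)*(x + 3)*(x^3 + 3*x^2 - 4*x) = x*(x - 5)*(x - 1)*(x + 2)*(x + 3)*(x^2 + 4*x) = x*(x - 5)*(x - 1)*(x + 2)*(x + 3)*(x + 4)*(x)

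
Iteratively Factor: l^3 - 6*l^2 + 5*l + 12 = (l - 3)*(l^2 - 3*l - 4) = (l - 4)*(l - 3)*(l + 1)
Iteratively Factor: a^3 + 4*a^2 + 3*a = (a)*(a^2 + 4*a + 3) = a*(a + 3)*(a + 1)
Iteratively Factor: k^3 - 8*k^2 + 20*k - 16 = (k - 2)*(k^2 - 6*k + 8) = (k - 4)*(k - 2)*(k - 2)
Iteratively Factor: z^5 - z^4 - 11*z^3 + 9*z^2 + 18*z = (z)*(z^4 - z^3 - 11*z^2 + 9*z + 18) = z*(z - 3)*(z^3 + 2*z^2 - 5*z - 6) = z*(z - 3)*(z + 1)*(z^2 + z - 6) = z*(z - 3)*(z + 1)*(z + 3)*(z - 2)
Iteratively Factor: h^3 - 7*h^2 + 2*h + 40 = (h - 5)*(h^2 - 2*h - 8) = (h - 5)*(h - 4)*(h + 2)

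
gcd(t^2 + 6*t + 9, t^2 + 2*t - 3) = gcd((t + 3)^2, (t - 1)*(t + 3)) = t + 3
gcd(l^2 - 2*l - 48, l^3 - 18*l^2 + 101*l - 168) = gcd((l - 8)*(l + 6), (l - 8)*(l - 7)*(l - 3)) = l - 8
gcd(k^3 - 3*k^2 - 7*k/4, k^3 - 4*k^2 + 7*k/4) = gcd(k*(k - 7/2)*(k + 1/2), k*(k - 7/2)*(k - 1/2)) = k^2 - 7*k/2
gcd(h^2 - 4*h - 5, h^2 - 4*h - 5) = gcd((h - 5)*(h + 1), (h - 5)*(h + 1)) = h^2 - 4*h - 5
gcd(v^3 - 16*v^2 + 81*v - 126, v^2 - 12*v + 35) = v - 7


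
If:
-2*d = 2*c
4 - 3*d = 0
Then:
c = -4/3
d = 4/3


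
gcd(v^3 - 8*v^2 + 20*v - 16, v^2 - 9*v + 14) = v - 2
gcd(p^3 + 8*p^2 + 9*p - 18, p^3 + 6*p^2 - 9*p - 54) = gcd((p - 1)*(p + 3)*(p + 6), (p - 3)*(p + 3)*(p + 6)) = p^2 + 9*p + 18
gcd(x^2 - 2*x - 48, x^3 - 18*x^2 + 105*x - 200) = x - 8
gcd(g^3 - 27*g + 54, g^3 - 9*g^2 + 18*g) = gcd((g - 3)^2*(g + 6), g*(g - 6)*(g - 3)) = g - 3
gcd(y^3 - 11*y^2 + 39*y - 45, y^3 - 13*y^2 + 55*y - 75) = y^2 - 8*y + 15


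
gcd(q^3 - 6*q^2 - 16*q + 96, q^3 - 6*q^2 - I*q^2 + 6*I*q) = q - 6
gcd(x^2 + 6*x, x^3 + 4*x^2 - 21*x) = x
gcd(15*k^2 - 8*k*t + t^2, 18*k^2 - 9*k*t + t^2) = -3*k + t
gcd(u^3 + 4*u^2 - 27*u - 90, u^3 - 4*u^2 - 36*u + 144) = u + 6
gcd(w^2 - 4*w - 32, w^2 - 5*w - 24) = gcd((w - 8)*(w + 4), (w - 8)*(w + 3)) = w - 8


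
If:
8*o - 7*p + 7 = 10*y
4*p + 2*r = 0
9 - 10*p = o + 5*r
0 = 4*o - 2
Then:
No Solution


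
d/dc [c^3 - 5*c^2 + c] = 3*c^2 - 10*c + 1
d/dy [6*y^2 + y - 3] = 12*y + 1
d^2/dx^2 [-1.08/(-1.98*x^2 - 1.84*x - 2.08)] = (-8.468064*x^2 - 7.869312*x + 1.08*(3.96*x + 1.84)*(7.92*x + 3.68) - 8.895744)/(1.98*x^2 + 1.84*x + 2.08)^3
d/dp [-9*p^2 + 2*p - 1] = 2 - 18*p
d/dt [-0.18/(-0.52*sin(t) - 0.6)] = -0.0936*cos(t)/(0.52*sin(t) + 0.6)^2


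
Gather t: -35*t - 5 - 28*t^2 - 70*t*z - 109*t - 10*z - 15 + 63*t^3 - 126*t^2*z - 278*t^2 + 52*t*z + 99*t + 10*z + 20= 63*t^3 + t^2*(-126*z - 306) + t*(-18*z - 45)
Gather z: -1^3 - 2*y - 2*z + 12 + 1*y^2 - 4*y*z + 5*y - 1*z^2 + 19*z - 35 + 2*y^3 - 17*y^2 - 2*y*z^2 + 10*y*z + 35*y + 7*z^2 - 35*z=2*y^3 - 16*y^2 + 38*y + z^2*(6 - 2*y) + z*(6*y - 18) - 24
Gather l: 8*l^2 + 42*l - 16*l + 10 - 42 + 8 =8*l^2 + 26*l - 24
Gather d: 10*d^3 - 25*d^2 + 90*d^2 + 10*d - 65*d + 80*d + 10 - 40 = 10*d^3 + 65*d^2 + 25*d - 30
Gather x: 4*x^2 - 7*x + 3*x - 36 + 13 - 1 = 4*x^2 - 4*x - 24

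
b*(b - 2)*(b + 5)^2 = b^4 + 8*b^3 + 5*b^2 - 50*b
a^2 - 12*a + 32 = (a - 8)*(a - 4)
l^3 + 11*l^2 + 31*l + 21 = (l + 1)*(l + 3)*(l + 7)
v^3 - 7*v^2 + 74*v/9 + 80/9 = (v - 5)*(v - 8/3)*(v + 2/3)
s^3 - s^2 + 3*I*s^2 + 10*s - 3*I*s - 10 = (s - 1)*(s - 2*I)*(s + 5*I)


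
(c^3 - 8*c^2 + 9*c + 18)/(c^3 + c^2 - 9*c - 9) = (c - 6)/(c + 3)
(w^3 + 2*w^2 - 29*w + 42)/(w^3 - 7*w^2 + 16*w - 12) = (w + 7)/(w - 2)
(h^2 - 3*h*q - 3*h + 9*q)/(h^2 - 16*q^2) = (h^2 - 3*h*q - 3*h + 9*q)/(h^2 - 16*q^2)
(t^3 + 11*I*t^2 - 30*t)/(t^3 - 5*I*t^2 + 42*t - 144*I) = t*(t + 5*I)/(t^2 - 11*I*t - 24)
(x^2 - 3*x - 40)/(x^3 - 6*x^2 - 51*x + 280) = (x + 5)/(x^2 + 2*x - 35)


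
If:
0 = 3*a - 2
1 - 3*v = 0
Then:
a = 2/3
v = 1/3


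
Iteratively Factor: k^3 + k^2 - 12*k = (k)*(k^2 + k - 12) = k*(k - 3)*(k + 4)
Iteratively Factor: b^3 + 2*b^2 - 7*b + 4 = (b - 1)*(b^2 + 3*b - 4) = (b - 1)^2*(b + 4)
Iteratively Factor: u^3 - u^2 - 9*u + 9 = (u - 3)*(u^2 + 2*u - 3) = (u - 3)*(u - 1)*(u + 3)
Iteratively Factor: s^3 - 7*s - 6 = (s + 2)*(s^2 - 2*s - 3) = (s - 3)*(s + 2)*(s + 1)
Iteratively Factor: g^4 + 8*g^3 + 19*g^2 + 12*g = (g + 1)*(g^3 + 7*g^2 + 12*g) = (g + 1)*(g + 4)*(g^2 + 3*g) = (g + 1)*(g + 3)*(g + 4)*(g)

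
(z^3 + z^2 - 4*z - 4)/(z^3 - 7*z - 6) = (z - 2)/(z - 3)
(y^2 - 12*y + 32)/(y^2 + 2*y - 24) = (y - 8)/(y + 6)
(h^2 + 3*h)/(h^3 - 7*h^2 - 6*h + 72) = h/(h^2 - 10*h + 24)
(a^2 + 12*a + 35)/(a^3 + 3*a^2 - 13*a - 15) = (a + 7)/(a^2 - 2*a - 3)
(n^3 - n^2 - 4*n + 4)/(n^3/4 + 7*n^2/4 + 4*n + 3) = 4*(n^2 - 3*n + 2)/(n^2 + 5*n + 6)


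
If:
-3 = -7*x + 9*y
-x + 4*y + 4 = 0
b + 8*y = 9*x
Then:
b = -16/19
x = -24/19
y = -25/19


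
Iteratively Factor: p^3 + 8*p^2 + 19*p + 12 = (p + 1)*(p^2 + 7*p + 12) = (p + 1)*(p + 3)*(p + 4)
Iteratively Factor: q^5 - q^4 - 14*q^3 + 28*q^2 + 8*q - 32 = (q - 2)*(q^4 + q^3 - 12*q^2 + 4*q + 16) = (q - 2)*(q + 4)*(q^3 - 3*q^2 + 4) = (q - 2)^2*(q + 4)*(q^2 - q - 2) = (q - 2)^3*(q + 4)*(q + 1)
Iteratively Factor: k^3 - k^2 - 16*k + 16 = (k - 1)*(k^2 - 16) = (k - 1)*(k + 4)*(k - 4)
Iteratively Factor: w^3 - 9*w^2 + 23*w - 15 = (w - 1)*(w^2 - 8*w + 15) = (w - 3)*(w - 1)*(w - 5)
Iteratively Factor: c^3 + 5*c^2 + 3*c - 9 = (c + 3)*(c^2 + 2*c - 3) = (c + 3)^2*(c - 1)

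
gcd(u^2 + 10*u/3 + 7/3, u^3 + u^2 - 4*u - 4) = u + 1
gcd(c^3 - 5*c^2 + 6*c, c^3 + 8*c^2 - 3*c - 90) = c - 3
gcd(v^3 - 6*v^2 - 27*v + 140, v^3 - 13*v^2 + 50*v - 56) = v^2 - 11*v + 28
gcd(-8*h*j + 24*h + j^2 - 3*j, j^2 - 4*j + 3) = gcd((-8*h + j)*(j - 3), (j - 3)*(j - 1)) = j - 3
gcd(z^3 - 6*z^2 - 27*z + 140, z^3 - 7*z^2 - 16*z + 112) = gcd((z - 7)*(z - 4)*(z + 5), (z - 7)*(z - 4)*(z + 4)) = z^2 - 11*z + 28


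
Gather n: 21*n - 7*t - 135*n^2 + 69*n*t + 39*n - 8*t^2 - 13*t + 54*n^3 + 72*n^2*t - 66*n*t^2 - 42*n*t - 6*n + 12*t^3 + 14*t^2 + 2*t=54*n^3 + n^2*(72*t - 135) + n*(-66*t^2 + 27*t + 54) + 12*t^3 + 6*t^2 - 18*t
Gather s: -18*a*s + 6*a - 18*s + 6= 6*a + s*(-18*a - 18) + 6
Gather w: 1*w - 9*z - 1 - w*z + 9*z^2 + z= w*(1 - z) + 9*z^2 - 8*z - 1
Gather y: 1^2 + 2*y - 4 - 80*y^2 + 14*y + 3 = -80*y^2 + 16*y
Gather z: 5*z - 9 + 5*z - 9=10*z - 18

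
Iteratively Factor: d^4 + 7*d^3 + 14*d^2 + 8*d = (d)*(d^3 + 7*d^2 + 14*d + 8) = d*(d + 1)*(d^2 + 6*d + 8) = d*(d + 1)*(d + 2)*(d + 4)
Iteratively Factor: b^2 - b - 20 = (b + 4)*(b - 5)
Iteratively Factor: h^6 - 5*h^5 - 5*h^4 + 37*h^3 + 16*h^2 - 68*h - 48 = (h + 1)*(h^5 - 6*h^4 + h^3 + 36*h^2 - 20*h - 48) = (h - 2)*(h + 1)*(h^4 - 4*h^3 - 7*h^2 + 22*h + 24) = (h - 3)*(h - 2)*(h + 1)*(h^3 - h^2 - 10*h - 8) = (h - 3)*(h - 2)*(h + 1)^2*(h^2 - 2*h - 8) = (h - 3)*(h - 2)*(h + 1)^2*(h + 2)*(h - 4)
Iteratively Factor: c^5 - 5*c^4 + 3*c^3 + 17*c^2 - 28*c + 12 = (c - 2)*(c^4 - 3*c^3 - 3*c^2 + 11*c - 6) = (c - 2)*(c + 2)*(c^3 - 5*c^2 + 7*c - 3) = (c - 2)*(c - 1)*(c + 2)*(c^2 - 4*c + 3) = (c - 3)*(c - 2)*(c - 1)*(c + 2)*(c - 1)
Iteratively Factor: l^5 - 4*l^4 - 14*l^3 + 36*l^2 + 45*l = (l + 1)*(l^4 - 5*l^3 - 9*l^2 + 45*l) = l*(l + 1)*(l^3 - 5*l^2 - 9*l + 45) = l*(l + 1)*(l + 3)*(l^2 - 8*l + 15) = l*(l - 5)*(l + 1)*(l + 3)*(l - 3)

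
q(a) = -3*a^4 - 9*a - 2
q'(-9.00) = 8739.00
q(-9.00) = -19604.00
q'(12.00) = -20745.00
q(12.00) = -62318.00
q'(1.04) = -22.50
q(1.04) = -14.87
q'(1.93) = -95.27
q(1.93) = -60.99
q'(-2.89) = 280.65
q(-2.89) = -185.26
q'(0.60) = -11.59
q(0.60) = -7.79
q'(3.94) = -742.96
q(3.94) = -760.41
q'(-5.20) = 1678.30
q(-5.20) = -2148.68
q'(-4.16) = 854.90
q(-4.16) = -863.01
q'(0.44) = -10.02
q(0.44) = -6.07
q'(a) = -12*a^3 - 9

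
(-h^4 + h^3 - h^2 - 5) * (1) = -h^4 + h^3 - h^2 - 5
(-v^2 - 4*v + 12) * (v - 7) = -v^3 + 3*v^2 + 40*v - 84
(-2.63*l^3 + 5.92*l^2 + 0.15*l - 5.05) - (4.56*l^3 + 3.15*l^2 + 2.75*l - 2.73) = -7.19*l^3 + 2.77*l^2 - 2.6*l - 2.32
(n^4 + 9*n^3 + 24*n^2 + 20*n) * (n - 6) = n^5 + 3*n^4 - 30*n^3 - 124*n^2 - 120*n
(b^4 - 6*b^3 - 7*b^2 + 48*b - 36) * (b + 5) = b^5 - b^4 - 37*b^3 + 13*b^2 + 204*b - 180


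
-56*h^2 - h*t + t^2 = (-8*h + t)*(7*h + t)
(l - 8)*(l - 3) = l^2 - 11*l + 24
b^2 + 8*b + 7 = (b + 1)*(b + 7)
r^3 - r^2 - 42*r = r*(r - 7)*(r + 6)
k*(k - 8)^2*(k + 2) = k^4 - 14*k^3 + 32*k^2 + 128*k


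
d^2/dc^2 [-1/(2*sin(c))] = (sin(c)^2 - 2)/(2*sin(c)^3)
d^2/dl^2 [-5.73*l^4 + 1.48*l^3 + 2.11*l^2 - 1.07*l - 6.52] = -68.76*l^2 + 8.88*l + 4.22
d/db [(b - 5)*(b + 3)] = 2*b - 2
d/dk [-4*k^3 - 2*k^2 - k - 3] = -12*k^2 - 4*k - 1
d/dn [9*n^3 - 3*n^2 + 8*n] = 27*n^2 - 6*n + 8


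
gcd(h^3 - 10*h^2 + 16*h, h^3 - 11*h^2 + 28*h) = h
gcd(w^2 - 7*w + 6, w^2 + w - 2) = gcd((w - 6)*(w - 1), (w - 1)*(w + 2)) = w - 1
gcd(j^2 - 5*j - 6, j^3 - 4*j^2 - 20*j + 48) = j - 6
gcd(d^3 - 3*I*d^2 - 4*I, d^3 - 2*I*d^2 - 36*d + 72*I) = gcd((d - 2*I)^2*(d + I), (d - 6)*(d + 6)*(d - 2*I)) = d - 2*I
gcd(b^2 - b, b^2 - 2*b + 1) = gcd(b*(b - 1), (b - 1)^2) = b - 1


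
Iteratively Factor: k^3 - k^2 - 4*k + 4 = (k + 2)*(k^2 - 3*k + 2) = (k - 1)*(k + 2)*(k - 2)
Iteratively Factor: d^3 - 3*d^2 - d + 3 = (d - 3)*(d^2 - 1) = (d - 3)*(d + 1)*(d - 1)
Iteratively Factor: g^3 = (g)*(g^2) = g^2*(g)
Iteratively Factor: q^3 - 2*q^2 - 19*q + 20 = (q - 5)*(q^2 + 3*q - 4) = (q - 5)*(q + 4)*(q - 1)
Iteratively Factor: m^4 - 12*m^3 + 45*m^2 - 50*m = (m - 5)*(m^3 - 7*m^2 + 10*m) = (m - 5)*(m - 2)*(m^2 - 5*m) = (m - 5)^2*(m - 2)*(m)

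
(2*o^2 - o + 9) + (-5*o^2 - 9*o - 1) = -3*o^2 - 10*o + 8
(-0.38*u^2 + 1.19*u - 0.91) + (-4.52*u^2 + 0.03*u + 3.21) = -4.9*u^2 + 1.22*u + 2.3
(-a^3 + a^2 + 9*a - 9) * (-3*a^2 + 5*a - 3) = 3*a^5 - 8*a^4 - 19*a^3 + 69*a^2 - 72*a + 27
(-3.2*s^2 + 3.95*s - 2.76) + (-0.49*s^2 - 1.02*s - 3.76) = -3.69*s^2 + 2.93*s - 6.52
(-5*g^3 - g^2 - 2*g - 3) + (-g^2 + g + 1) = -5*g^3 - 2*g^2 - g - 2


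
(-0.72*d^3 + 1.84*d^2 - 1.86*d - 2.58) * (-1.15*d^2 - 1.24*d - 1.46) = 0.828*d^5 - 1.2232*d^4 + 0.9086*d^3 + 2.587*d^2 + 5.9148*d + 3.7668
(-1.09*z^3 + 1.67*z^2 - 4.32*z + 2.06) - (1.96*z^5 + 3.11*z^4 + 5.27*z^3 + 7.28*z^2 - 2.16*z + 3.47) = -1.96*z^5 - 3.11*z^4 - 6.36*z^3 - 5.61*z^2 - 2.16*z - 1.41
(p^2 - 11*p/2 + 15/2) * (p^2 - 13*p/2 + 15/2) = p^4 - 12*p^3 + 203*p^2/4 - 90*p + 225/4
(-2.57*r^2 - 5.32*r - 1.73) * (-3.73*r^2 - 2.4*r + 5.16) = 9.5861*r^4 + 26.0116*r^3 + 5.9597*r^2 - 23.2992*r - 8.9268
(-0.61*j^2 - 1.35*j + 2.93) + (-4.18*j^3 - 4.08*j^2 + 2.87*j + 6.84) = -4.18*j^3 - 4.69*j^2 + 1.52*j + 9.77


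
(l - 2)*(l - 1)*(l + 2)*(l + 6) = l^4 + 5*l^3 - 10*l^2 - 20*l + 24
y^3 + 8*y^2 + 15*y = y*(y + 3)*(y + 5)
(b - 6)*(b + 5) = b^2 - b - 30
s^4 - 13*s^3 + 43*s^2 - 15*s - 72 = (s - 8)*(s - 3)^2*(s + 1)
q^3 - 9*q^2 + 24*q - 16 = (q - 4)^2*(q - 1)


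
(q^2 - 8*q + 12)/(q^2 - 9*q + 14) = (q - 6)/(q - 7)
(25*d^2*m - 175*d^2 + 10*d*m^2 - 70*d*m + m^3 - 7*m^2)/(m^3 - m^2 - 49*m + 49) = (25*d^2 + 10*d*m + m^2)/(m^2 + 6*m - 7)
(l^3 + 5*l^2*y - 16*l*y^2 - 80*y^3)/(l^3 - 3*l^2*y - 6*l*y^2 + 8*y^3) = (-l^2 - 9*l*y - 20*y^2)/(-l^2 - l*y + 2*y^2)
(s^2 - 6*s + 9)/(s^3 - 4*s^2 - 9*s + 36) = (s - 3)/(s^2 - s - 12)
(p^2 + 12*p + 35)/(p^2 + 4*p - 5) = (p + 7)/(p - 1)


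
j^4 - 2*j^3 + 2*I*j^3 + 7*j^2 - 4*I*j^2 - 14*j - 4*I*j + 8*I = (j - 2)*(j - I)^2*(j + 4*I)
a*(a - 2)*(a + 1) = a^3 - a^2 - 2*a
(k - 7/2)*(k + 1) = k^2 - 5*k/2 - 7/2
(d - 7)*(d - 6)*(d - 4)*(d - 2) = d^4 - 19*d^3 + 128*d^2 - 356*d + 336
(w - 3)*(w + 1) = w^2 - 2*w - 3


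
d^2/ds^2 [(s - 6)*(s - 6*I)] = 2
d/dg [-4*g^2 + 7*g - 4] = 7 - 8*g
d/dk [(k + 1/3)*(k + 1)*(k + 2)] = 3*k^2 + 20*k/3 + 3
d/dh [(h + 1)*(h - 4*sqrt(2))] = 2*h - 4*sqrt(2) + 1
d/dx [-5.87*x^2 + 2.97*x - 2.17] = 2.97 - 11.74*x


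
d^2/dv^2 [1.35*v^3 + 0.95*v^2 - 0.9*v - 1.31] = 8.1*v + 1.9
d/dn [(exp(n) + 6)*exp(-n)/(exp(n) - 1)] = (-exp(2*n) - 12*exp(n) + 6)*exp(-n)/(exp(2*n) - 2*exp(n) + 1)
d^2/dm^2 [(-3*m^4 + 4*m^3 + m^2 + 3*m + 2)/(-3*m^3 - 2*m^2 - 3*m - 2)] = 2*(27*m^5 + 126*m^4 + 91*m^3 + 42*m^2 - 12*m + 4)/(27*m^9 + 54*m^8 + 117*m^7 + 170*m^6 + 189*m^5 + 186*m^4 + 135*m^3 + 78*m^2 + 36*m + 8)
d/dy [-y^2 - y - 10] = -2*y - 1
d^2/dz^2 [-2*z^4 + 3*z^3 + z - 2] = 6*z*(3 - 4*z)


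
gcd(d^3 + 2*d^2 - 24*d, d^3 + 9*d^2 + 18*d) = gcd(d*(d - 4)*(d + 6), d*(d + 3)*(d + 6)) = d^2 + 6*d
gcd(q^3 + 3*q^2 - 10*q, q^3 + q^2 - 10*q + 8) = q - 2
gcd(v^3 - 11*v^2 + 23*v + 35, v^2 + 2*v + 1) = v + 1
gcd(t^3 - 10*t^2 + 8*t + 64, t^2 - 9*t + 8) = t - 8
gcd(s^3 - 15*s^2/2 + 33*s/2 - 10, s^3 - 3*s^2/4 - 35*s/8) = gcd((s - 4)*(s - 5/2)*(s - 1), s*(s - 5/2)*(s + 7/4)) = s - 5/2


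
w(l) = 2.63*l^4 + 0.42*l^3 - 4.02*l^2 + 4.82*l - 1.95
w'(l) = 10.52*l^3 + 1.26*l^2 - 8.04*l + 4.82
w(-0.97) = -8.46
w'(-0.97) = 4.20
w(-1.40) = -7.63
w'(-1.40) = -10.32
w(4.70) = 1258.86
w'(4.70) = 1087.08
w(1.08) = 2.67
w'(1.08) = 10.86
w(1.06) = 2.46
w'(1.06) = 10.24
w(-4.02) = 573.27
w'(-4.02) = -625.93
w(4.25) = 836.21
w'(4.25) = 800.98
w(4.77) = 1336.69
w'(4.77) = 1136.89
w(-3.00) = 149.10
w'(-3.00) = -243.76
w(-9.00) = 16578.30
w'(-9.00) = -7489.84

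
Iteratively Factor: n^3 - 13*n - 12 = (n + 1)*(n^2 - n - 12) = (n + 1)*(n + 3)*(n - 4)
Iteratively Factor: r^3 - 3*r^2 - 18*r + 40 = (r + 4)*(r^2 - 7*r + 10) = (r - 5)*(r + 4)*(r - 2)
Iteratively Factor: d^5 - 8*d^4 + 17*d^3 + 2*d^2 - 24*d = (d + 1)*(d^4 - 9*d^3 + 26*d^2 - 24*d) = (d - 3)*(d + 1)*(d^3 - 6*d^2 + 8*d) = d*(d - 3)*(d + 1)*(d^2 - 6*d + 8) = d*(d - 4)*(d - 3)*(d + 1)*(d - 2)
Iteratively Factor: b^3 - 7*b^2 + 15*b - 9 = (b - 3)*(b^2 - 4*b + 3) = (b - 3)*(b - 1)*(b - 3)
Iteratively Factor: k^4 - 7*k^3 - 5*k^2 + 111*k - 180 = (k - 3)*(k^3 - 4*k^2 - 17*k + 60) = (k - 3)^2*(k^2 - k - 20) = (k - 3)^2*(k + 4)*(k - 5)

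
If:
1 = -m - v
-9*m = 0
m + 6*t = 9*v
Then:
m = 0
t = -3/2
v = -1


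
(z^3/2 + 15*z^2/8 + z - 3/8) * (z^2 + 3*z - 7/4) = z^5/2 + 27*z^4/8 + 23*z^3/4 - 21*z^2/32 - 23*z/8 + 21/32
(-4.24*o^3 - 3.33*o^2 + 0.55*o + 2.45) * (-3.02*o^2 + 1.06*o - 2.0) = 12.8048*o^5 + 5.5622*o^4 + 3.2892*o^3 - 0.156000000000001*o^2 + 1.497*o - 4.9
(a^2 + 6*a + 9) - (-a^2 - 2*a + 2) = 2*a^2 + 8*a + 7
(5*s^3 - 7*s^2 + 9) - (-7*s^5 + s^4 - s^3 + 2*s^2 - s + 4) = 7*s^5 - s^4 + 6*s^3 - 9*s^2 + s + 5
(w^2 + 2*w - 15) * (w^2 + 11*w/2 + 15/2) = w^4 + 15*w^3/2 + 7*w^2/2 - 135*w/2 - 225/2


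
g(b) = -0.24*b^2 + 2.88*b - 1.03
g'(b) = 2.88 - 0.48*b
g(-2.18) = -8.45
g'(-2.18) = 3.93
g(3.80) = 6.45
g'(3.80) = 1.06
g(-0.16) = -1.50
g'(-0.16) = 2.96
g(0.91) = 1.39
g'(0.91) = 2.44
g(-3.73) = -15.11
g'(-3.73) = 4.67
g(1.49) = 2.73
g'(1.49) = 2.16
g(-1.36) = -5.39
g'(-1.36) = 3.53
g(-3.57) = -14.37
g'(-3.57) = 4.59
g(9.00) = 5.45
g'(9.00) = -1.44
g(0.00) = -1.03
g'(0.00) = 2.88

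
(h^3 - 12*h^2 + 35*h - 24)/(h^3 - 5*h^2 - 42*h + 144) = (h - 1)/(h + 6)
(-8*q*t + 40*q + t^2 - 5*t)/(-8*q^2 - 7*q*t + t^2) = (t - 5)/(q + t)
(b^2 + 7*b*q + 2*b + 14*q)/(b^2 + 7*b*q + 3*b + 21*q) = (b + 2)/(b + 3)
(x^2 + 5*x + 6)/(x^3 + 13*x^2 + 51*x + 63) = (x + 2)/(x^2 + 10*x + 21)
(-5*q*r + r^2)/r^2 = (-5*q + r)/r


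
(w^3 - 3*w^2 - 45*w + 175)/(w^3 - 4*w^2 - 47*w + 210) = (w - 5)/(w - 6)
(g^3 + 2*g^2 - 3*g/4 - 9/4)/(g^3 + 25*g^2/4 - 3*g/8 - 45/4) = 2*(2*g^2 + g - 3)/(4*g^2 + 19*g - 30)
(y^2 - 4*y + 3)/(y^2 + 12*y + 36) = (y^2 - 4*y + 3)/(y^2 + 12*y + 36)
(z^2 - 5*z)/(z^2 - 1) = z*(z - 5)/(z^2 - 1)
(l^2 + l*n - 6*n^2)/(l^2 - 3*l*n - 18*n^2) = (l - 2*n)/(l - 6*n)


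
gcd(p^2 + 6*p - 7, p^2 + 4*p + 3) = 1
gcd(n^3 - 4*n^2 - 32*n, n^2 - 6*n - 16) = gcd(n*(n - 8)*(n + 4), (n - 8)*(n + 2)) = n - 8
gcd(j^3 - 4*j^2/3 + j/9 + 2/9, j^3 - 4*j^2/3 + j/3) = j - 1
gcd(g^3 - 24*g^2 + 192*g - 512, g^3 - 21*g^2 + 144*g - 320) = g^2 - 16*g + 64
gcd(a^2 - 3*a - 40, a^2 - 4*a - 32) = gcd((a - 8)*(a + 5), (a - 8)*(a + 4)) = a - 8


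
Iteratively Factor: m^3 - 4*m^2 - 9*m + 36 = (m - 4)*(m^2 - 9) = (m - 4)*(m + 3)*(m - 3)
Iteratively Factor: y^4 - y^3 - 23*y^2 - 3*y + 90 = (y - 5)*(y^3 + 4*y^2 - 3*y - 18) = (y - 5)*(y + 3)*(y^2 + y - 6) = (y - 5)*(y + 3)^2*(y - 2)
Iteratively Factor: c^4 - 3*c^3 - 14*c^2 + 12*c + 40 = (c + 2)*(c^3 - 5*c^2 - 4*c + 20) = (c - 2)*(c + 2)*(c^2 - 3*c - 10) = (c - 5)*(c - 2)*(c + 2)*(c + 2)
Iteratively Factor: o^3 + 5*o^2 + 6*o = (o)*(o^2 + 5*o + 6) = o*(o + 3)*(o + 2)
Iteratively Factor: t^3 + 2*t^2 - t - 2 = (t + 2)*(t^2 - 1) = (t + 1)*(t + 2)*(t - 1)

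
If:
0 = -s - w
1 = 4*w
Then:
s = -1/4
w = 1/4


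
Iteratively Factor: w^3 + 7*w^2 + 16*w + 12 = (w + 3)*(w^2 + 4*w + 4) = (w + 2)*(w + 3)*(w + 2)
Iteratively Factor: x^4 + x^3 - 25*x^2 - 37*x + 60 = (x + 3)*(x^3 - 2*x^2 - 19*x + 20) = (x + 3)*(x + 4)*(x^2 - 6*x + 5) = (x - 5)*(x + 3)*(x + 4)*(x - 1)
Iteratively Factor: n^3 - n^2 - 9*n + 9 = (n + 3)*(n^2 - 4*n + 3) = (n - 1)*(n + 3)*(n - 3)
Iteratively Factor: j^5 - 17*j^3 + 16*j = (j)*(j^4 - 17*j^2 + 16) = j*(j - 1)*(j^3 + j^2 - 16*j - 16) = j*(j - 4)*(j - 1)*(j^2 + 5*j + 4) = j*(j - 4)*(j - 1)*(j + 1)*(j + 4)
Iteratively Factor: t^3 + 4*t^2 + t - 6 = (t - 1)*(t^2 + 5*t + 6) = (t - 1)*(t + 3)*(t + 2)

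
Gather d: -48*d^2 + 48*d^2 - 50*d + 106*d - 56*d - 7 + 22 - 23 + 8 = 0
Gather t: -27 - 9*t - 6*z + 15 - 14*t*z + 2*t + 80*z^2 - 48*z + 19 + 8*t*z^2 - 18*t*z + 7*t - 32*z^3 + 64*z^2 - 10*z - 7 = t*(8*z^2 - 32*z) - 32*z^3 + 144*z^2 - 64*z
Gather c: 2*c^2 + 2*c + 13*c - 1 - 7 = 2*c^2 + 15*c - 8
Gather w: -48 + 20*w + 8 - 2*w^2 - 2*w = -2*w^2 + 18*w - 40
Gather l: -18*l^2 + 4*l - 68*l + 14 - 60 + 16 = -18*l^2 - 64*l - 30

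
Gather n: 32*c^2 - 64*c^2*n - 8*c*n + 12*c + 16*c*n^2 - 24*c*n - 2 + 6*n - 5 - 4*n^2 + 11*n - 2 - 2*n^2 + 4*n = 32*c^2 + 12*c + n^2*(16*c - 6) + n*(-64*c^2 - 32*c + 21) - 9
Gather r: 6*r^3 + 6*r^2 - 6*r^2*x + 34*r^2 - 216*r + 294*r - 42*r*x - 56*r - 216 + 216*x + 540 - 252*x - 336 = 6*r^3 + r^2*(40 - 6*x) + r*(22 - 42*x) - 36*x - 12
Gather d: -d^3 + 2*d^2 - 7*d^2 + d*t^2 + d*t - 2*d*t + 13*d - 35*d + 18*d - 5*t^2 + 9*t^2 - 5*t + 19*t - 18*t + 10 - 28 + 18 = -d^3 - 5*d^2 + d*(t^2 - t - 4) + 4*t^2 - 4*t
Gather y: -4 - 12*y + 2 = -12*y - 2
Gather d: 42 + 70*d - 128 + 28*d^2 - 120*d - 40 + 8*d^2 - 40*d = 36*d^2 - 90*d - 126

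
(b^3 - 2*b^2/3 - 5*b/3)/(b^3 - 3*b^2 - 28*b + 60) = b*(3*b^2 - 2*b - 5)/(3*(b^3 - 3*b^2 - 28*b + 60))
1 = 1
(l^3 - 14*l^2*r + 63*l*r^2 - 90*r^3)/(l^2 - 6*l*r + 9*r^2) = (-l^2 + 11*l*r - 30*r^2)/(-l + 3*r)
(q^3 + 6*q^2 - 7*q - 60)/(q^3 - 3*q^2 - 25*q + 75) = (q + 4)/(q - 5)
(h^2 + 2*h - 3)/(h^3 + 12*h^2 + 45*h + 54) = (h - 1)/(h^2 + 9*h + 18)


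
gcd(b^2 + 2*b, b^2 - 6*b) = b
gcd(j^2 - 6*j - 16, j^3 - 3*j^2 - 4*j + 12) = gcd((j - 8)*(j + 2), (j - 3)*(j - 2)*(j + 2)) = j + 2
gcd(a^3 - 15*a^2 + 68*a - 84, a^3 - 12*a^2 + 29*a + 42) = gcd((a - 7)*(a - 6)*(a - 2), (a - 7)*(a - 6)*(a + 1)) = a^2 - 13*a + 42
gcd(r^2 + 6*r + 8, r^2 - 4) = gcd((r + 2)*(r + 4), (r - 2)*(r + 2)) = r + 2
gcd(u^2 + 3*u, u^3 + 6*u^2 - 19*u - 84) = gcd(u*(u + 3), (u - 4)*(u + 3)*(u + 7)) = u + 3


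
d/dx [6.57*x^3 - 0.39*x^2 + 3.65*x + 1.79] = 19.71*x^2 - 0.78*x + 3.65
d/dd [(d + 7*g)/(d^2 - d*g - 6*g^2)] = (d^2 - d*g - 6*g^2 - (d + 7*g)*(2*d - g))/(-d^2 + d*g + 6*g^2)^2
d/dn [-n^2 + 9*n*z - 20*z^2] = -2*n + 9*z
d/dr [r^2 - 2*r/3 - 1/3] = 2*r - 2/3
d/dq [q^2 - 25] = 2*q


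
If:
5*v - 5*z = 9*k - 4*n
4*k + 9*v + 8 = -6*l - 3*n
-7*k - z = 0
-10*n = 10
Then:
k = -z/7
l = -107*z/105 - 61/30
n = -1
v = 26*z/35 + 4/5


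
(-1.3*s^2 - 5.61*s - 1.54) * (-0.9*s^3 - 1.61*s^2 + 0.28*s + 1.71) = 1.17*s^5 + 7.142*s^4 + 10.0541*s^3 - 1.3144*s^2 - 10.0243*s - 2.6334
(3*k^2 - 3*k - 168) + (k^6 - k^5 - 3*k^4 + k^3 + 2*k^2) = k^6 - k^5 - 3*k^4 + k^3 + 5*k^2 - 3*k - 168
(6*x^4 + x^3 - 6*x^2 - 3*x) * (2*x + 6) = 12*x^5 + 38*x^4 - 6*x^3 - 42*x^2 - 18*x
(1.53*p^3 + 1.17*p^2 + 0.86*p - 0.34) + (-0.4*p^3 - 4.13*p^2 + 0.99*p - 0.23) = 1.13*p^3 - 2.96*p^2 + 1.85*p - 0.57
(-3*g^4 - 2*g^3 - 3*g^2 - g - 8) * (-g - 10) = 3*g^5 + 32*g^4 + 23*g^3 + 31*g^2 + 18*g + 80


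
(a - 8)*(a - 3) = a^2 - 11*a + 24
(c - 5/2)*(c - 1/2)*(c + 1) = c^3 - 2*c^2 - 7*c/4 + 5/4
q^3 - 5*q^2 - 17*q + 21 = (q - 7)*(q - 1)*(q + 3)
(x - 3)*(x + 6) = x^2 + 3*x - 18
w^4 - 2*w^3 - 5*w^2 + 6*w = w*(w - 3)*(w - 1)*(w + 2)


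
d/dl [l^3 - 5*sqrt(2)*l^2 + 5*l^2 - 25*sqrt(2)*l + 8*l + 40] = 3*l^2 - 10*sqrt(2)*l + 10*l - 25*sqrt(2) + 8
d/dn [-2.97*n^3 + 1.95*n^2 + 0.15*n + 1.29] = -8.91*n^2 + 3.9*n + 0.15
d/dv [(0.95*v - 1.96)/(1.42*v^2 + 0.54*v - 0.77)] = (-1.349*v^2 + 5.5664*v + 0.3269)/(2.0164*v^4 + 1.5336*v^3 - 1.8952*v^2 - 0.8316*v + 0.5929)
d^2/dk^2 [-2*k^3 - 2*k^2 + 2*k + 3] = -12*k - 4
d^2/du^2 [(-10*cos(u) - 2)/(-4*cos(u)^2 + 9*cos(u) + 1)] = 2*(180*(1 - cos(2*u))^2*cos(u) + 61*(1 - cos(2*u))^2 - 59*cos(u) + 222*cos(2*u) + 123*cos(3*u) - 40*cos(5*u) - 102)/(9*cos(u) - 2*cos(2*u) - 1)^3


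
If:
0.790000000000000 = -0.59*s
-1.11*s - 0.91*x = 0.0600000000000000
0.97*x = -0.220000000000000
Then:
No Solution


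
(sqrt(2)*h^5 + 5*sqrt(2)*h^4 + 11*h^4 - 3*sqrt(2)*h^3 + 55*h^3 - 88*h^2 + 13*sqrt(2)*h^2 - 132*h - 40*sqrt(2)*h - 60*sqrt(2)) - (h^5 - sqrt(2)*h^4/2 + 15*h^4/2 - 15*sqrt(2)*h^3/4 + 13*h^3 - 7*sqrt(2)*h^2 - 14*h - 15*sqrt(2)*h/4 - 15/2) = -h^5 + sqrt(2)*h^5 + 7*h^4/2 + 11*sqrt(2)*h^4/2 + 3*sqrt(2)*h^3/4 + 42*h^3 - 88*h^2 + 20*sqrt(2)*h^2 - 118*h - 145*sqrt(2)*h/4 - 60*sqrt(2) + 15/2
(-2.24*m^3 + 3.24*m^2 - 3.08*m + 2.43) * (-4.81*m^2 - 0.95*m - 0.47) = 10.7744*m^5 - 13.4564*m^4 + 12.7896*m^3 - 10.2851*m^2 - 0.8609*m - 1.1421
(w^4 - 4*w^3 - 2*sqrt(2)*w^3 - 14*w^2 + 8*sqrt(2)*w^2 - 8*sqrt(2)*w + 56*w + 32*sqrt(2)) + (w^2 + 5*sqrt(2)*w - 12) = w^4 - 4*w^3 - 2*sqrt(2)*w^3 - 13*w^2 + 8*sqrt(2)*w^2 - 3*sqrt(2)*w + 56*w - 12 + 32*sqrt(2)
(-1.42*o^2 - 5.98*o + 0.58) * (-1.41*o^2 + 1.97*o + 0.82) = 2.0022*o^4 + 5.6344*o^3 - 13.7628*o^2 - 3.761*o + 0.4756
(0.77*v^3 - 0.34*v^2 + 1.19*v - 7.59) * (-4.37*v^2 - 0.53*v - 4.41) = -3.3649*v^5 + 1.0777*v^4 - 8.4158*v^3 + 34.037*v^2 - 1.2252*v + 33.4719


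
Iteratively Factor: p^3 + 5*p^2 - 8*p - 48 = (p + 4)*(p^2 + p - 12) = (p - 3)*(p + 4)*(p + 4)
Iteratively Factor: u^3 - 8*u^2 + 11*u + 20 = (u + 1)*(u^2 - 9*u + 20) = (u - 5)*(u + 1)*(u - 4)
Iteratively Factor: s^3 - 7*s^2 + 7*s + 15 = (s - 3)*(s^2 - 4*s - 5) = (s - 5)*(s - 3)*(s + 1)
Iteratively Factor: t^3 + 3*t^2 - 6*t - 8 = (t + 1)*(t^2 + 2*t - 8) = (t + 1)*(t + 4)*(t - 2)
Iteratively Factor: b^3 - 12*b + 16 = (b - 2)*(b^2 + 2*b - 8) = (b - 2)^2*(b + 4)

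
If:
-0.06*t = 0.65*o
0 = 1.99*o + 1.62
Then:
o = -0.81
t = 8.82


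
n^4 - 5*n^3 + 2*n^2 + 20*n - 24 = (n - 3)*(n - 2)^2*(n + 2)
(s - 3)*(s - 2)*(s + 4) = s^3 - s^2 - 14*s + 24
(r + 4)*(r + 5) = r^2 + 9*r + 20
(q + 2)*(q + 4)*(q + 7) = q^3 + 13*q^2 + 50*q + 56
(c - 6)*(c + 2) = c^2 - 4*c - 12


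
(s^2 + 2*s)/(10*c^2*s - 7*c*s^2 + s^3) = (s + 2)/(10*c^2 - 7*c*s + s^2)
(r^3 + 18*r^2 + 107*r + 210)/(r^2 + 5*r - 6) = (r^2 + 12*r + 35)/(r - 1)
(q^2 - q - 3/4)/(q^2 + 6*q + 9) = (q^2 - q - 3/4)/(q^2 + 6*q + 9)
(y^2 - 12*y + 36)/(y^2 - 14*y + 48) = (y - 6)/(y - 8)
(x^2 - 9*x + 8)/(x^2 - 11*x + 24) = (x - 1)/(x - 3)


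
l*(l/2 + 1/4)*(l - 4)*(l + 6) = l^4/2 + 5*l^3/4 - 23*l^2/2 - 6*l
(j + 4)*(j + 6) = j^2 + 10*j + 24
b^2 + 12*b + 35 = (b + 5)*(b + 7)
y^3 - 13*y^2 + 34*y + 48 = (y - 8)*(y - 6)*(y + 1)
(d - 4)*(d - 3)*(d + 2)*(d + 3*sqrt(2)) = d^4 - 5*d^3 + 3*sqrt(2)*d^3 - 15*sqrt(2)*d^2 - 2*d^2 - 6*sqrt(2)*d + 24*d + 72*sqrt(2)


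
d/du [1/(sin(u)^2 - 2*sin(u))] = 2*(1 - sin(u))*cos(u)/((sin(u) - 2)^2*sin(u)^2)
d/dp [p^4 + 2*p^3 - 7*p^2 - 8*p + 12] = 4*p^3 + 6*p^2 - 14*p - 8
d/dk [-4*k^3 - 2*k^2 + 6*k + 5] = -12*k^2 - 4*k + 6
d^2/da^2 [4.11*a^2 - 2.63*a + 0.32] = 8.22000000000000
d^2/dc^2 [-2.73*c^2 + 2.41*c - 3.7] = -5.46000000000000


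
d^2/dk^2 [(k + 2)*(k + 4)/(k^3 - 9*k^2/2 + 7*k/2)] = 4*(4*k^6 + 72*k^5 - 174*k^4 - 687*k^3 + 2280*k^2 - 1512*k + 392)/(k^3*(8*k^6 - 108*k^5 + 570*k^4 - 1485*k^3 + 1995*k^2 - 1323*k + 343))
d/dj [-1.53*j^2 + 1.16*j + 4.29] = 1.16 - 3.06*j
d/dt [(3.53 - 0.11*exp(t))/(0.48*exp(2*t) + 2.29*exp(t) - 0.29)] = (0.0528*exp(2*t) - 3.3888*exp(t) - 8.0518)*exp(t)/(0.2304*exp(4*t) + 2.1984*exp(3*t) + 4.9657*exp(2*t) - 1.3282*exp(t) + 0.0841)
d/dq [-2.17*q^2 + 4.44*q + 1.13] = 4.44 - 4.34*q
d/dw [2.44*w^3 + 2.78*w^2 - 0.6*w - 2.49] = 7.32*w^2 + 5.56*w - 0.6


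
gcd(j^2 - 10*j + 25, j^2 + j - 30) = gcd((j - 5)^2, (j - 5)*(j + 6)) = j - 5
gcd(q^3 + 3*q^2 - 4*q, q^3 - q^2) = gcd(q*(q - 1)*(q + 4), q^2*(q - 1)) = q^2 - q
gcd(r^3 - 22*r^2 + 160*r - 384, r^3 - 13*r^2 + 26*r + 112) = r - 8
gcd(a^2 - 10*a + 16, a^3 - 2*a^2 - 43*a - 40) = a - 8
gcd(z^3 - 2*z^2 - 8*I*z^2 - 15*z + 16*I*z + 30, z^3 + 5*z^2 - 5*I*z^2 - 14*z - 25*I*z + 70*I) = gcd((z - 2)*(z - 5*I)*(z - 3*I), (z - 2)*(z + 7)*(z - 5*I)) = z^2 + z*(-2 - 5*I) + 10*I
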